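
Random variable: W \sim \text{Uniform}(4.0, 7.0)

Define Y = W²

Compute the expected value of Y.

E[W²] = Var(W) + (E[W])² = 0.75 + 30.25 = 31

31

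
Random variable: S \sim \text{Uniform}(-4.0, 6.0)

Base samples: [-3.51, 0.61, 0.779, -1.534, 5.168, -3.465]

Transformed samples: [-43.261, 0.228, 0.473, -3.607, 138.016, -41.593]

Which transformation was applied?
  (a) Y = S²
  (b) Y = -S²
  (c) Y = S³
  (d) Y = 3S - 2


Checking option (c) Y = S³:
  S = -3.51 -> Y = -43.261 ✓
  S = 0.61 -> Y = 0.228 ✓
  S = 0.779 -> Y = 0.473 ✓
All samples match this transformation.

(c) S³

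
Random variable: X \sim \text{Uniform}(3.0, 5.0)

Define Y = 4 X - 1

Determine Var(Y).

For Y = aX + b: Var(Y) = a² * Var(X)
Var(X) = (5 - 3)^2/12 = 0.33333333
Var(Y) = 4² * 0.33333333 = 16 * 0.33333333 = 5.3333333

5.3333333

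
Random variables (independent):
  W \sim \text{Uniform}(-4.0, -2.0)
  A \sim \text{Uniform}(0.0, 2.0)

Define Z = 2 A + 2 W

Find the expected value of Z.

E[Z] = 2*E[W] + 2*E[A]
E[W] = -3
E[A] = 1
E[Z] = 2*(-3) + 2*1 = -4

-4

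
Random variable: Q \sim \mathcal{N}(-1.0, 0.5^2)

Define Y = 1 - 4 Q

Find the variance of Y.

For Y = aQ + b: Var(Y) = a² * Var(Q)
Var(Q) = 0.5^2 = 0.25
Var(Y) = (-4)² * 0.25 = 16 * 0.25 = 4

4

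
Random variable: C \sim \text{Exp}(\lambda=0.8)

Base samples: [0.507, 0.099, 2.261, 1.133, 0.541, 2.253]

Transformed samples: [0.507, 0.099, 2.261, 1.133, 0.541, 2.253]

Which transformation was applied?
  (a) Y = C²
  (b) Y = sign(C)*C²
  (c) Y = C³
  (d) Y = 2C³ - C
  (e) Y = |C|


Checking option (e) Y = |C|:
  C = 0.507 -> Y = 0.507 ✓
  C = 0.099 -> Y = 0.099 ✓
  C = 2.261 -> Y = 2.261 ✓
All samples match this transformation.

(e) |C|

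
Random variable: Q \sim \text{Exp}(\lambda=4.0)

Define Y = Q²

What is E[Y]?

Using E[X²] = Var(X) + (E[X])²:
E[Q] = 0.25
Var(Q) = 1/4.0^2 = 0.0625
E[Q²] = 0.0625 + 0.25² = 0.0625 + 0.0625 = 0.125

0.125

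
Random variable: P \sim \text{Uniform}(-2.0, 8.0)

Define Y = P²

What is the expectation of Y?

E[P²] = Var(P) + (E[P])² = 8.3333333 + 9 = 17.333333

17.333333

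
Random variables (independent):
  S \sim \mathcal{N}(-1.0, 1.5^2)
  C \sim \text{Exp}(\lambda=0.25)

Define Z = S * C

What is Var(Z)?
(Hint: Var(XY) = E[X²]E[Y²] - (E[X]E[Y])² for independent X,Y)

Var(XY) = E[X²]E[Y²] - (E[X]E[Y])²
E[S] = -1, Var(S) = 2.25
E[C] = 4, Var(C) = 16
E[S²] = 2.25 + (-1)² = 3.25
E[C²] = 16 + 4² = 32
Var(Z) = 3.25*32 - (-1*4)²
= 104 - 16 = 88

88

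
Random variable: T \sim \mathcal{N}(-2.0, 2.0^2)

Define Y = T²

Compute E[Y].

E[T²] = Var(T) + (E[T])² = 4 + 4 = 8

8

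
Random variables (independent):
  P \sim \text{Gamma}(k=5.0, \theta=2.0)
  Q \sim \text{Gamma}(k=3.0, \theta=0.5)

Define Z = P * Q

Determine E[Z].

For independent RVs: E[XY] = E[X]*E[Y]
E[P] = 10
E[Q] = 1.5
E[Z] = 10 * 1.5 = 15

15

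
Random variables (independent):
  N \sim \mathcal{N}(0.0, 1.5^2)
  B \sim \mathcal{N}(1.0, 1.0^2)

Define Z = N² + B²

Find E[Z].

E[Z] = E[N²] + E[B²]
E[N²] = Var(N) + E[N]² = 2.25 + 0 = 2.25
E[B²] = Var(B) + E[B]² = 1 + 1 = 2
E[Z] = 2.25 + 2 = 4.25

4.25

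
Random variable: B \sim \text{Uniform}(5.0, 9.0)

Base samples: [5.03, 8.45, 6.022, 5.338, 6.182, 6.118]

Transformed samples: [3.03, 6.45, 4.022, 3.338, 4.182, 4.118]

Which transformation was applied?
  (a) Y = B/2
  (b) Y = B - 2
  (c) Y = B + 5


Checking option (b) Y = B - 2:
  B = 5.03 -> Y = 3.03 ✓
  B = 8.45 -> Y = 6.45 ✓
  B = 6.022 -> Y = 4.022 ✓
All samples match this transformation.

(b) B - 2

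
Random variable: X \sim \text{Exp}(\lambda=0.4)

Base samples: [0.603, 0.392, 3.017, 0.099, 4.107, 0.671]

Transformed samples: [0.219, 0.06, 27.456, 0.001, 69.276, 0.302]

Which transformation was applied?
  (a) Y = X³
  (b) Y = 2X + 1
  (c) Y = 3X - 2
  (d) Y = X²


Checking option (a) Y = X³:
  X = 0.603 -> Y = 0.219 ✓
  X = 0.392 -> Y = 0.06 ✓
  X = 3.017 -> Y = 27.456 ✓
All samples match this transformation.

(a) X³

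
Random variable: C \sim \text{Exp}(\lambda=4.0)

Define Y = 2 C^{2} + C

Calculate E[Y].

E[Y] = 2*E[C²] + 1*E[C]
E[C] = 0.25
E[C²] = Var(C) + (E[C])² = 0.0625 + 0.0625 = 0.125
E[Y] = 2*0.125 + 1*0.25 = 0.5

0.5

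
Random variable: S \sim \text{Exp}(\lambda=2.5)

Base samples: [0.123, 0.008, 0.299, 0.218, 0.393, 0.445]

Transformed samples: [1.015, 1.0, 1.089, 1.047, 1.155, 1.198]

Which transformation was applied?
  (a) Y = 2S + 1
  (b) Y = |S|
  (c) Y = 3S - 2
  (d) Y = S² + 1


Checking option (d) Y = S² + 1:
  S = 0.123 -> Y = 1.015 ✓
  S = 0.008 -> Y = 1.0 ✓
  S = 0.299 -> Y = 1.089 ✓
All samples match this transformation.

(d) S² + 1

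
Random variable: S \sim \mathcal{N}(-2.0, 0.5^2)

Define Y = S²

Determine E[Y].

Using E[X²] = Var(X) + (E[X])²:
E[S] = -2
Var(S) = 0.5^2 = 0.25
E[S²] = 0.25 + (-2)² = 0.25 + 4 = 4.25

4.25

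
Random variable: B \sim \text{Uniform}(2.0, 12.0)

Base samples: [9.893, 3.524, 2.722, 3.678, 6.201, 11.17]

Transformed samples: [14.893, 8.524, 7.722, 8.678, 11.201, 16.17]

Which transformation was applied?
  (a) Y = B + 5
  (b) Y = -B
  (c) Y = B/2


Checking option (a) Y = B + 5:
  B = 9.893 -> Y = 14.893 ✓
  B = 3.524 -> Y = 8.524 ✓
  B = 2.722 -> Y = 7.722 ✓
All samples match this transformation.

(a) B + 5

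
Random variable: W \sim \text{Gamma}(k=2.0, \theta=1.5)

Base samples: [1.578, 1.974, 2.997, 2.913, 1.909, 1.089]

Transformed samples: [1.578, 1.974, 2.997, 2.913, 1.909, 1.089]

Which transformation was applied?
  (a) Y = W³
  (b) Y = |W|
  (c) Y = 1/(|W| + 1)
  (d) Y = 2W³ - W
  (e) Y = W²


Checking option (b) Y = |W|:
  W = 1.578 -> Y = 1.578 ✓
  W = 1.974 -> Y = 1.974 ✓
  W = 2.997 -> Y = 2.997 ✓
All samples match this transformation.

(b) |W|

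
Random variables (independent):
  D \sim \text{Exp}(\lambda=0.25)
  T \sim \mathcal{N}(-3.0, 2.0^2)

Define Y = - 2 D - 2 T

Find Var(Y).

For independent RVs: Var(aX + bY) = a²Var(X) + b²Var(Y)
Var(D) = 16
Var(T) = 4
Var(Y) = (-2)²*16 + (-2)²*4
= 4*16 + 4*4 = 80

80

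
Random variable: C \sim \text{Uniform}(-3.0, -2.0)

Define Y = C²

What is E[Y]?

E[C²] = Var(C) + (E[C])² = 0.083333333 + 6.25 = 6.3333333

6.3333333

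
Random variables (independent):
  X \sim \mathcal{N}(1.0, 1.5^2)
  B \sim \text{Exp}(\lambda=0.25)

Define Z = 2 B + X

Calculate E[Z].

E[Z] = 1*E[X] + 2*E[B]
E[X] = 1
E[B] = 4
E[Z] = 1*1 + 2*4 = 9

9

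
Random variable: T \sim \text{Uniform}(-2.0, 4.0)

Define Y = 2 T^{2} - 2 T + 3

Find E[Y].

E[Y] = 2*E[T²] - 2*E[T] + 3
E[T] = 1
E[T²] = Var(T) + (E[T])² = 3 + 1 = 4
E[Y] = 2*4 - 2*1 + 3 = 9

9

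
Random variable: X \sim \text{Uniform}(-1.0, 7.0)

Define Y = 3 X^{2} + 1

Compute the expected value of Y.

E[Y] = 3*E[X²] + 1
E[X] = 3
E[X²] = Var(X) + (E[X])² = 5.3333333 + 9 = 14.333333
E[Y] = 3*14.333333 + 1 = 44

44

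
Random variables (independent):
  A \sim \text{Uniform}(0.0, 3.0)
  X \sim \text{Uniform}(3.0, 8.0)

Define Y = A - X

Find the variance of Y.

For independent RVs: Var(aX + bY) = a²Var(X) + b²Var(Y)
Var(A) = 0.75
Var(X) = 2.0833333
Var(Y) = 1²*0.75 + (-1)²*2.0833333
= 1*0.75 + 1*2.0833333 = 2.8333333

2.8333333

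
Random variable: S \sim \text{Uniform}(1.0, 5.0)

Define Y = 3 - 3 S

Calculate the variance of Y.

For Y = aS + b: Var(Y) = a² * Var(S)
Var(S) = (5 - 1)^2/12 = 1.3333333
Var(Y) = (-3)² * 1.3333333 = 9 * 1.3333333 = 12

12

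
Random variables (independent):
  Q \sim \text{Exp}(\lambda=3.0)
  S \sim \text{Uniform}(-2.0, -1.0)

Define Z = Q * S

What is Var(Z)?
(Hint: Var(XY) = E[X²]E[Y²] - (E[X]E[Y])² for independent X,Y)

Var(XY) = E[X²]E[Y²] - (E[X]E[Y])²
E[Q] = 0.33333333, Var(Q) = 0.11111111
E[S] = -1.5, Var(S) = 0.083333333
E[Q²] = 0.11111111 + 0.33333333² = 0.22222222
E[S²] = 0.083333333 + (-1.5)² = 2.3333333
Var(Z) = 0.22222222*2.3333333 - (0.33333333*(-1.5))²
= 0.51851852 - 0.25 = 0.26851852

0.26851852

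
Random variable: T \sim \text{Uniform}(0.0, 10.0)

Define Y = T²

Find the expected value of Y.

E[T²] = Var(T) + (E[T])² = 8.3333333 + 25 = 33.333333

33.333333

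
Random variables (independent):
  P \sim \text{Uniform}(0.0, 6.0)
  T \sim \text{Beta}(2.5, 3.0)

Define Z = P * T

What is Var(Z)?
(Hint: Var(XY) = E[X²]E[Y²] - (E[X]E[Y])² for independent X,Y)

Var(XY) = E[X²]E[Y²] - (E[X]E[Y])²
E[P] = 3, Var(P) = 3
E[T] = 0.45454545, Var(T) = 0.038143675
E[P²] = 3 + 3² = 12
E[T²] = 0.038143675 + 0.45454545² = 0.24475524
Var(Z) = 12*0.24475524 - (3*0.45454545)²
= 2.9370629 - 1.8595041 = 1.0775588

1.0775588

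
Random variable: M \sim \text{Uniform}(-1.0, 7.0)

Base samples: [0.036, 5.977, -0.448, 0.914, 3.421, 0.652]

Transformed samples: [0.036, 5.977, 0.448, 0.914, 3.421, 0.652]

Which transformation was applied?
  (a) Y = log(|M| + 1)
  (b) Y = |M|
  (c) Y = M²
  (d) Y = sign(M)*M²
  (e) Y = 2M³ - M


Checking option (b) Y = |M|:
  M = 0.036 -> Y = 0.036 ✓
  M = 5.977 -> Y = 5.977 ✓
  M = -0.448 -> Y = 0.448 ✓
All samples match this transformation.

(b) |M|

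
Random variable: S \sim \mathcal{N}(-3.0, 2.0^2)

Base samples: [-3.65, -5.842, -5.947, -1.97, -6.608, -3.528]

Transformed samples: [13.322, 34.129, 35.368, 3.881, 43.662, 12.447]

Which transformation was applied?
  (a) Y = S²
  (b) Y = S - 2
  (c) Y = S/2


Checking option (a) Y = S²:
  S = -3.65 -> Y = 13.322 ✓
  S = -5.842 -> Y = 34.129 ✓
  S = -5.947 -> Y = 35.368 ✓
All samples match this transformation.

(a) S²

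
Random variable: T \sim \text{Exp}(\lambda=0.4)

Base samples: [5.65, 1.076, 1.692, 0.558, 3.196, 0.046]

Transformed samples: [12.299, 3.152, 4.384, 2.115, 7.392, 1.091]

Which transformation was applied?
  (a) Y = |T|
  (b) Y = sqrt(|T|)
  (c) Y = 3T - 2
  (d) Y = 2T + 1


Checking option (d) Y = 2T + 1:
  T = 5.65 -> Y = 12.299 ✓
  T = 1.076 -> Y = 3.152 ✓
  T = 1.692 -> Y = 4.384 ✓
All samples match this transformation.

(d) 2T + 1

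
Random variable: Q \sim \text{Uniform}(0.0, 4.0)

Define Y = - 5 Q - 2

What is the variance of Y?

For Y = aQ + b: Var(Y) = a² * Var(Q)
Var(Q) = (4 - 0)^2/12 = 1.3333333
Var(Y) = (-5)² * 1.3333333 = 25 * 1.3333333 = 33.333333

33.333333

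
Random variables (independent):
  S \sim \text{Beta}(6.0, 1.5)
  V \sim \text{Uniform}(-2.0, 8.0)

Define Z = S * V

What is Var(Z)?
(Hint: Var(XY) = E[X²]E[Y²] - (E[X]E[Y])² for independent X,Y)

Var(XY) = E[X²]E[Y²] - (E[X]E[Y])²
E[S] = 0.8, Var(S) = 0.018823529
E[V] = 3, Var(V) = 8.3333333
E[S²] = 0.018823529 + 0.8² = 0.65882353
E[V²] = 8.3333333 + 3² = 17.333333
Var(Z) = 0.65882353*17.333333 - (0.8*3)²
= 11.419608 - 5.76 = 5.6596078

5.6596078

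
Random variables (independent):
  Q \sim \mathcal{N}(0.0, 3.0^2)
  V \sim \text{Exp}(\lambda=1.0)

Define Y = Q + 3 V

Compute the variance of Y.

For independent RVs: Var(aX + bY) = a²Var(X) + b²Var(Y)
Var(Q) = 9
Var(V) = 1
Var(Y) = 1²*9 + 3²*1
= 1*9 + 9*1 = 18

18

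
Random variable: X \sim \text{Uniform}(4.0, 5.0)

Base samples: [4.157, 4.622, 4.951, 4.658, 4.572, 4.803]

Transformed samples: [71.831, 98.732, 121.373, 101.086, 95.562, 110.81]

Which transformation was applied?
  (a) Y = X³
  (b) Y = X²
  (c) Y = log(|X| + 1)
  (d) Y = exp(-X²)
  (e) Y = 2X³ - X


Checking option (a) Y = X³:
  X = 4.157 -> Y = 71.831 ✓
  X = 4.622 -> Y = 98.732 ✓
  X = 4.951 -> Y = 121.373 ✓
All samples match this transformation.

(a) X³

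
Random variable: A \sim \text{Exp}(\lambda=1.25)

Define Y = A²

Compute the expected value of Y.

Using E[X²] = Var(X) + (E[X])²:
E[A] = 0.8
Var(A) = 1/1.25^2 = 0.64
E[A²] = 0.64 + 0.8² = 0.64 + 0.64 = 1.28

1.28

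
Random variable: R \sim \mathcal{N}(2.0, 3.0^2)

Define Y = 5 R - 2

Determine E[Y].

For Y = 5R - 2:
E[Y] = 5 * E[R] - 2
E[R] = 2.0 = 2
E[Y] = 5 * 2 - 2 = 8

8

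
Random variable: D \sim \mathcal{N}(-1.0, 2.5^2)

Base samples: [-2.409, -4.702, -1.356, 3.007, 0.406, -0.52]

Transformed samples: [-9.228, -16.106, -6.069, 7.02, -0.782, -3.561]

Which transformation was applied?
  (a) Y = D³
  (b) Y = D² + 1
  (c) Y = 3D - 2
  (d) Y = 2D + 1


Checking option (c) Y = 3D - 2:
  D = -2.409 -> Y = -9.228 ✓
  D = -4.702 -> Y = -16.106 ✓
  D = -1.356 -> Y = -6.069 ✓
All samples match this transformation.

(c) 3D - 2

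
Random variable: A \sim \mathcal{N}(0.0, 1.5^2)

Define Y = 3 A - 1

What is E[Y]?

For Y = 3A - 1:
E[Y] = 3 * E[A] - 1
E[A] = 0.0 = 0
E[Y] = 3 * 0 - 1 = -1

-1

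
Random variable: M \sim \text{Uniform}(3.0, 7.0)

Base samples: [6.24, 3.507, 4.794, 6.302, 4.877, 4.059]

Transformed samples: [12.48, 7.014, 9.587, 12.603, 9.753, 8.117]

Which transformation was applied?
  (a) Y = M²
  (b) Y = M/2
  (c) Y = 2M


Checking option (c) Y = 2M:
  M = 6.24 -> Y = 12.48 ✓
  M = 3.507 -> Y = 7.014 ✓
  M = 4.794 -> Y = 9.587 ✓
All samples match this transformation.

(c) 2M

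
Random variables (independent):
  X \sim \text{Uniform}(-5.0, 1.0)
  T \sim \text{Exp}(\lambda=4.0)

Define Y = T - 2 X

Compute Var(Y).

For independent RVs: Var(aX + bY) = a²Var(X) + b²Var(Y)
Var(X) = 3
Var(T) = 0.0625
Var(Y) = (-2)²*3 + 1²*0.0625
= 4*3 + 1*0.0625 = 12.0625

12.0625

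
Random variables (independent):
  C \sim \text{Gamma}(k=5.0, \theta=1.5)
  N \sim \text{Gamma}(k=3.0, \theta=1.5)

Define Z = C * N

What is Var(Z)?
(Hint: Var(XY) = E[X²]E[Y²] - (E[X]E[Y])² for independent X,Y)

Var(XY) = E[X²]E[Y²] - (E[X]E[Y])²
E[C] = 7.5, Var(C) = 11.25
E[N] = 4.5, Var(N) = 6.75
E[C²] = 11.25 + 7.5² = 67.5
E[N²] = 6.75 + 4.5² = 27
Var(Z) = 67.5*27 - (7.5*4.5)²
= 1822.5 - 1139.0625 = 683.4375

683.4375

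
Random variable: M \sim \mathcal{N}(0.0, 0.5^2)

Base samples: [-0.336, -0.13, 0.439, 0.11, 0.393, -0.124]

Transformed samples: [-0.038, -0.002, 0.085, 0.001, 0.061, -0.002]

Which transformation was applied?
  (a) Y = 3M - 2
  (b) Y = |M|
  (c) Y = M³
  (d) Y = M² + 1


Checking option (c) Y = M³:
  M = -0.336 -> Y = -0.038 ✓
  M = -0.13 -> Y = -0.002 ✓
  M = 0.439 -> Y = 0.085 ✓
All samples match this transformation.

(c) M³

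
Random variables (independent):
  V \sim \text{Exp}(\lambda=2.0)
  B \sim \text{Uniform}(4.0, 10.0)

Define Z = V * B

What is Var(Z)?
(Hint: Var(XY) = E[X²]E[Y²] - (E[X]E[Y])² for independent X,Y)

Var(XY) = E[X²]E[Y²] - (E[X]E[Y])²
E[V] = 0.5, Var(V) = 0.25
E[B] = 7, Var(B) = 3
E[V²] = 0.25 + 0.5² = 0.5
E[B²] = 3 + 7² = 52
Var(Z) = 0.5*52 - (0.5*7)²
= 26 - 12.25 = 13.75

13.75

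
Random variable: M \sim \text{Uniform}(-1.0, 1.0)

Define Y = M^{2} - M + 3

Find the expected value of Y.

E[Y] = 1*E[M²] - 1*E[M] + 3
E[M] = 0
E[M²] = Var(M) + (E[M])² = 0.33333333 + 0 = 0.33333333
E[Y] = 1*0.33333333 - 1*0 + 3 = 3.3333333

3.3333333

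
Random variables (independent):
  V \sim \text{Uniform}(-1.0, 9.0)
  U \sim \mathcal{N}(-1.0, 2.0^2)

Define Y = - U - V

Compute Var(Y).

For independent RVs: Var(aX + bY) = a²Var(X) + b²Var(Y)
Var(V) = 8.3333333
Var(U) = 4
Var(Y) = (-1)²*8.3333333 + (-1)²*4
= 1*8.3333333 + 1*4 = 12.333333

12.333333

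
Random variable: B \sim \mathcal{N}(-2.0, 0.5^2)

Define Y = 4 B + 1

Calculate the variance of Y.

For Y = aB + b: Var(Y) = a² * Var(B)
Var(B) = 0.5^2 = 0.25
Var(Y) = 4² * 0.25 = 16 * 0.25 = 4

4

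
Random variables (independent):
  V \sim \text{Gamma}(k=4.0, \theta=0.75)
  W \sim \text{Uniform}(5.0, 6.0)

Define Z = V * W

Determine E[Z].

For independent RVs: E[XY] = E[X]*E[Y]
E[V] = 3
E[W] = 5.5
E[Z] = 3 * 5.5 = 16.5

16.5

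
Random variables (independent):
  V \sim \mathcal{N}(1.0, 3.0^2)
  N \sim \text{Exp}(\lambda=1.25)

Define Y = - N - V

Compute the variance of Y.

For independent RVs: Var(aX + bY) = a²Var(X) + b²Var(Y)
Var(V) = 9
Var(N) = 0.64
Var(Y) = (-1)²*9 + (-1)²*0.64
= 1*9 + 1*0.64 = 9.64

9.64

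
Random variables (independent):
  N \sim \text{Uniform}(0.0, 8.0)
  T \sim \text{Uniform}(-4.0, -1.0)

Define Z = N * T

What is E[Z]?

For independent RVs: E[XY] = E[X]*E[Y]
E[N] = 4
E[T] = -2.5
E[Z] = 4 * (-2.5) = -10

-10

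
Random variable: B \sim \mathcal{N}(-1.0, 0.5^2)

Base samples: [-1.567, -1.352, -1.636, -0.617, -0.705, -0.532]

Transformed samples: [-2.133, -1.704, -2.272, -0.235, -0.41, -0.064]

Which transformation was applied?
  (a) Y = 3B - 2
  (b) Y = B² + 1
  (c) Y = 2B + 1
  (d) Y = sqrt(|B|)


Checking option (c) Y = 2B + 1:
  B = -1.567 -> Y = -2.133 ✓
  B = -1.352 -> Y = -1.704 ✓
  B = -1.636 -> Y = -2.272 ✓
All samples match this transformation.

(c) 2B + 1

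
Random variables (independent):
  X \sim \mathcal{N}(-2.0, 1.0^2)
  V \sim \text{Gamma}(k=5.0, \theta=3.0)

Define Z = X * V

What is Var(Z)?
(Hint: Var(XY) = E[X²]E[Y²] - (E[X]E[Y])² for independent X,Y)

Var(XY) = E[X²]E[Y²] - (E[X]E[Y])²
E[X] = -2, Var(X) = 1
E[V] = 15, Var(V) = 45
E[X²] = 1 + (-2)² = 5
E[V²] = 45 + 15² = 270
Var(Z) = 5*270 - (-2*15)²
= 1350 - 900 = 450

450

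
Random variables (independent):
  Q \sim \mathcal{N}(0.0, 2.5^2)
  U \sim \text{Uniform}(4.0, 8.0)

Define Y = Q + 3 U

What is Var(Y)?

For independent RVs: Var(aX + bY) = a²Var(X) + b²Var(Y)
Var(Q) = 6.25
Var(U) = 1.3333333
Var(Y) = 1²*6.25 + 3²*1.3333333
= 1*6.25 + 9*1.3333333 = 18.25

18.25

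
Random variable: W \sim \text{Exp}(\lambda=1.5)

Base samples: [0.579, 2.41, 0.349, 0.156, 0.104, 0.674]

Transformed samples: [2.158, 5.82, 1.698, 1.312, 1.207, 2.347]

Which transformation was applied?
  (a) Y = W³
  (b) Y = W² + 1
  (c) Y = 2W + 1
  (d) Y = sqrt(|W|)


Checking option (c) Y = 2W + 1:
  W = 0.579 -> Y = 2.158 ✓
  W = 2.41 -> Y = 5.82 ✓
  W = 0.349 -> Y = 1.698 ✓
All samples match this transformation.

(c) 2W + 1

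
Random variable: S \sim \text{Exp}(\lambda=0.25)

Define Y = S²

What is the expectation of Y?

E[S²] = Var(S) + (E[S])² = 16 + 16 = 32

32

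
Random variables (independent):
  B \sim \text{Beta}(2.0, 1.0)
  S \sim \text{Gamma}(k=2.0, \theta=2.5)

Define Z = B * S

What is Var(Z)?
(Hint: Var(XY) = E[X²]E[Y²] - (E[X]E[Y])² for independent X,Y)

Var(XY) = E[X²]E[Y²] - (E[X]E[Y])²
E[B] = 0.66666667, Var(B) = 0.055555556
E[S] = 5, Var(S) = 12.5
E[B²] = 0.055555556 + 0.66666667² = 0.5
E[S²] = 12.5 + 5² = 37.5
Var(Z) = 0.5*37.5 - (0.66666667*5)²
= 18.75 - 11.111111 = 7.6388889

7.6388889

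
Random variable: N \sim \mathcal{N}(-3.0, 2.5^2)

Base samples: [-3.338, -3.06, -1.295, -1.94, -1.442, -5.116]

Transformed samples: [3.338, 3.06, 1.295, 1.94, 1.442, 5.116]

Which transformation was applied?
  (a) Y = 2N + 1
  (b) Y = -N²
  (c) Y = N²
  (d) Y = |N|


Checking option (d) Y = |N|:
  N = -3.338 -> Y = 3.338 ✓
  N = -3.06 -> Y = 3.06 ✓
  N = -1.295 -> Y = 1.295 ✓
All samples match this transformation.

(d) |N|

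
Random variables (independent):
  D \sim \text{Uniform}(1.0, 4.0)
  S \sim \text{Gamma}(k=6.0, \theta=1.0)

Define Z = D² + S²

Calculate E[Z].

E[Z] = E[D²] + E[S²]
E[D²] = Var(D) + E[D]² = 0.75 + 6.25 = 7
E[S²] = Var(S) + E[S]² = 6 + 36 = 42
E[Z] = 7 + 42 = 49

49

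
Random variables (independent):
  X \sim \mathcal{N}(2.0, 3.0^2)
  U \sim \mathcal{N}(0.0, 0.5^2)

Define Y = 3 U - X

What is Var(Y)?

For independent RVs: Var(aX + bY) = a²Var(X) + b²Var(Y)
Var(X) = 9
Var(U) = 0.25
Var(Y) = (-1)²*9 + 3²*0.25
= 1*9 + 9*0.25 = 11.25

11.25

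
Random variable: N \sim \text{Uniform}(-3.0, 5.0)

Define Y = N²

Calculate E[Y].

Using E[X²] = Var(X) + (E[X])²:
E[N] = 1
Var(N) = (5 + 3)^2/12 = 5.3333333
E[N²] = 5.3333333 + 1² = 5.3333333 + 1 = 6.3333333

6.3333333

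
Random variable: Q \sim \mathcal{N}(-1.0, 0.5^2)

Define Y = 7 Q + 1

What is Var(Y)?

For Y = aQ + b: Var(Y) = a² * Var(Q)
Var(Q) = 0.5^2 = 0.25
Var(Y) = 7² * 0.25 = 49 * 0.25 = 12.25

12.25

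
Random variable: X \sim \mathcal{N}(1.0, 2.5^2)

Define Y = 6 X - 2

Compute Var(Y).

For Y = aX + b: Var(Y) = a² * Var(X)
Var(X) = 2.5^2 = 6.25
Var(Y) = 6² * 6.25 = 36 * 6.25 = 225

225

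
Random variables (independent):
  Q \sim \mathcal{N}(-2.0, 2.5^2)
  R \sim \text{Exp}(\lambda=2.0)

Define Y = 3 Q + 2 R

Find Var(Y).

For independent RVs: Var(aX + bY) = a²Var(X) + b²Var(Y)
Var(Q) = 6.25
Var(R) = 0.25
Var(Y) = 3²*6.25 + 2²*0.25
= 9*6.25 + 4*0.25 = 57.25

57.25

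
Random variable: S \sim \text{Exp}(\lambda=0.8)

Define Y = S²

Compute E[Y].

Using E[X²] = Var(X) + (E[X])²:
E[S] = 1.25
Var(S) = 1/0.8^2 = 1.5625
E[S²] = 1.5625 + 1.25² = 1.5625 + 1.5625 = 3.125

3.125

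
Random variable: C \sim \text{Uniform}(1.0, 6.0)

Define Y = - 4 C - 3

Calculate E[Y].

For Y = -4C - 3:
E[Y] = -4 * E[C] - 3
E[C] = (1 + 6)/2 = 3.5
E[Y] = -4 * 3.5 - 3 = -17

-17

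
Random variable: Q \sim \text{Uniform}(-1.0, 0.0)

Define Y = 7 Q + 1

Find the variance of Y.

For Y = aQ + b: Var(Y) = a² * Var(Q)
Var(Q) = (0 + 1)^2/12 = 0.083333333
Var(Y) = 7² * 0.083333333 = 49 * 0.083333333 = 4.0833333

4.0833333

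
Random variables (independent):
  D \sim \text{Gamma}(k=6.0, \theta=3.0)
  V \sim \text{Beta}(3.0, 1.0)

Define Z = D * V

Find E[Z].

For independent RVs: E[XY] = E[X]*E[Y]
E[D] = 18
E[V] = 0.75
E[Z] = 18 * 0.75 = 13.5

13.5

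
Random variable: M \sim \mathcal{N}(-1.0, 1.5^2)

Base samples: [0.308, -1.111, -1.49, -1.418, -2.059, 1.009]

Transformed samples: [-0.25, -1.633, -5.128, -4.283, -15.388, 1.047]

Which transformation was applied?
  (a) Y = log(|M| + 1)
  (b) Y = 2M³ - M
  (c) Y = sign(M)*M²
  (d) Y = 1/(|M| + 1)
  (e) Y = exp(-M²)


Checking option (b) Y = 2M³ - M:
  M = 0.308 -> Y = -0.25 ✓
  M = -1.111 -> Y = -1.633 ✓
  M = -1.49 -> Y = -5.128 ✓
All samples match this transformation.

(b) 2M³ - M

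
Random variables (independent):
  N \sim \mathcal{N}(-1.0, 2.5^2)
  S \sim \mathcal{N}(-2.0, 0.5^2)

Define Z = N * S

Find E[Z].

For independent RVs: E[XY] = E[X]*E[Y]
E[N] = -1
E[S] = -2
E[Z] = -1 * (-2) = 2

2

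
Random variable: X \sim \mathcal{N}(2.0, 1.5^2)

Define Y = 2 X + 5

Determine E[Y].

For Y = 2X + 5:
E[Y] = 2 * E[X] + 5
E[X] = 2.0 = 2
E[Y] = 2 * 2 + 5 = 9

9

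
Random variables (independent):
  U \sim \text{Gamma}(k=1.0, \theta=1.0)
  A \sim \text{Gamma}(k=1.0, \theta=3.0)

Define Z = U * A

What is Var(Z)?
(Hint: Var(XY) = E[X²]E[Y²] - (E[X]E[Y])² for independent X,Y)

Var(XY) = E[X²]E[Y²] - (E[X]E[Y])²
E[U] = 1, Var(U) = 1
E[A] = 3, Var(A) = 9
E[U²] = 1 + 1² = 2
E[A²] = 9 + 3² = 18
Var(Z) = 2*18 - (1*3)²
= 36 - 9 = 27

27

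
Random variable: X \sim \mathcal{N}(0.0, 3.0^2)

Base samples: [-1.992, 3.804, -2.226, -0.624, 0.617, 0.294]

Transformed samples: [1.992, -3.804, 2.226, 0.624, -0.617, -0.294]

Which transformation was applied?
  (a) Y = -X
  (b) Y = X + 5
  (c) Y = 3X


Checking option (a) Y = -X:
  X = -1.992 -> Y = 1.992 ✓
  X = 3.804 -> Y = -3.804 ✓
  X = -2.226 -> Y = 2.226 ✓
All samples match this transformation.

(a) -X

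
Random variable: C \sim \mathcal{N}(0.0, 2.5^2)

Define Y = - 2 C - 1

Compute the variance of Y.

For Y = aC + b: Var(Y) = a² * Var(C)
Var(C) = 2.5^2 = 6.25
Var(Y) = (-2)² * 6.25 = 4 * 6.25 = 25

25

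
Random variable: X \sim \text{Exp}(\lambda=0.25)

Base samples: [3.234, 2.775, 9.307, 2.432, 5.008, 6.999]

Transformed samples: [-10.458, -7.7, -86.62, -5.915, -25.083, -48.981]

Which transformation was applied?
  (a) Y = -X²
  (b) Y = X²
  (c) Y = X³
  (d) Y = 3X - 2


Checking option (a) Y = -X²:
  X = 3.234 -> Y = -10.458 ✓
  X = 2.775 -> Y = -7.7 ✓
  X = 9.307 -> Y = -86.62 ✓
All samples match this transformation.

(a) -X²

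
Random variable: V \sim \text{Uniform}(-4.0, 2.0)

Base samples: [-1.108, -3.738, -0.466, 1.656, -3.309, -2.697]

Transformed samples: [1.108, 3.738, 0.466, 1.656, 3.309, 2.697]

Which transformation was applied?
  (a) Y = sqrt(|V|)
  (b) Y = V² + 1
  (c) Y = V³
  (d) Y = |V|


Checking option (d) Y = |V|:
  V = -1.108 -> Y = 1.108 ✓
  V = -3.738 -> Y = 3.738 ✓
  V = -0.466 -> Y = 0.466 ✓
All samples match this transformation.

(d) |V|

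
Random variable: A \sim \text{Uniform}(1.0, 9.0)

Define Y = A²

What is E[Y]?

E[A²] = Var(A) + (E[A])² = 5.3333333 + 25 = 30.333333

30.333333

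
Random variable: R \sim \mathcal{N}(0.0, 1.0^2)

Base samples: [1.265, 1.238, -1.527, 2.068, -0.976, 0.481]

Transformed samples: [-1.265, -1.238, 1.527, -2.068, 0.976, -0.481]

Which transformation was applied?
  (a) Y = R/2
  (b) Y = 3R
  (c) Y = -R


Checking option (c) Y = -R:
  R = 1.265 -> Y = -1.265 ✓
  R = 1.238 -> Y = -1.238 ✓
  R = -1.527 -> Y = 1.527 ✓
All samples match this transformation.

(c) -R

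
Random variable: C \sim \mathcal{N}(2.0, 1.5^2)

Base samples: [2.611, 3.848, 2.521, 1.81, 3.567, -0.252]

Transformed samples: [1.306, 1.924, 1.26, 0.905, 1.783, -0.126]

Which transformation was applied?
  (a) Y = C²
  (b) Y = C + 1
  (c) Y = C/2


Checking option (c) Y = C/2:
  C = 2.611 -> Y = 1.306 ✓
  C = 3.848 -> Y = 1.924 ✓
  C = 2.521 -> Y = 1.26 ✓
All samples match this transformation.

(c) C/2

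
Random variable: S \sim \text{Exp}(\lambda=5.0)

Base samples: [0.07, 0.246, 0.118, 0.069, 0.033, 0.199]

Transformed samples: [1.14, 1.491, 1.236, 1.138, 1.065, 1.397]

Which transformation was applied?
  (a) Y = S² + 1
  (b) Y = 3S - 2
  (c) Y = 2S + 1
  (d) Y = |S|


Checking option (c) Y = 2S + 1:
  S = 0.07 -> Y = 1.14 ✓
  S = 0.246 -> Y = 1.491 ✓
  S = 0.118 -> Y = 1.236 ✓
All samples match this transformation.

(c) 2S + 1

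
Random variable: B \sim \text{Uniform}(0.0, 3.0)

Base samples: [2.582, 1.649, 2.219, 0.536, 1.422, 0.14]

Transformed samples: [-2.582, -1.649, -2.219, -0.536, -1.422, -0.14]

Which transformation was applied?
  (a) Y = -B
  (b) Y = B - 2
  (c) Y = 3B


Checking option (a) Y = -B:
  B = 2.582 -> Y = -2.582 ✓
  B = 1.649 -> Y = -1.649 ✓
  B = 2.219 -> Y = -2.219 ✓
All samples match this transformation.

(a) -B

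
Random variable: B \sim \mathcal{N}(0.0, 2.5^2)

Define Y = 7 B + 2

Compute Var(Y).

For Y = aB + b: Var(Y) = a² * Var(B)
Var(B) = 2.5^2 = 6.25
Var(Y) = 7² * 6.25 = 49 * 6.25 = 306.25

306.25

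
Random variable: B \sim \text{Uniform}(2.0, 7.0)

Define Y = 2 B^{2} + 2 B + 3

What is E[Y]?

E[Y] = 2*E[B²] + 2*E[B] + 3
E[B] = 4.5
E[B²] = Var(B) + (E[B])² = 2.0833333 + 20.25 = 22.333333
E[Y] = 2*22.333333 + 2*4.5 + 3 = 56.666667

56.666667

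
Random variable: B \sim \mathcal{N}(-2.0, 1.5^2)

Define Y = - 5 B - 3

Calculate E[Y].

For Y = -5B - 3:
E[Y] = -5 * E[B] - 3
E[B] = -2.0 = -2
E[Y] = -5 * (-2) - 3 = 7

7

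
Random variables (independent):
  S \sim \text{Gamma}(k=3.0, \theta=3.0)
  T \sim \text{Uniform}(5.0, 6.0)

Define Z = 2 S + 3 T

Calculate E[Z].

E[Z] = 2*E[S] + 3*E[T]
E[S] = 9
E[T] = 5.5
E[Z] = 2*9 + 3*5.5 = 34.5

34.5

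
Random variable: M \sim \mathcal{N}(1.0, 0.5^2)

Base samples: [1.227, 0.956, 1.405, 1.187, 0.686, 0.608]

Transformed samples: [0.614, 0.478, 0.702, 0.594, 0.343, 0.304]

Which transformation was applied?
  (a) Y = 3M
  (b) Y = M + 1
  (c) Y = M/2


Checking option (c) Y = M/2:
  M = 1.227 -> Y = 0.614 ✓
  M = 0.956 -> Y = 0.478 ✓
  M = 1.405 -> Y = 0.702 ✓
All samples match this transformation.

(c) M/2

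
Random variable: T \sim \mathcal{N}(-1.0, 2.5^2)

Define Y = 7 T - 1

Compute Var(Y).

For Y = aT + b: Var(Y) = a² * Var(T)
Var(T) = 2.5^2 = 6.25
Var(Y) = 7² * 6.25 = 49 * 6.25 = 306.25

306.25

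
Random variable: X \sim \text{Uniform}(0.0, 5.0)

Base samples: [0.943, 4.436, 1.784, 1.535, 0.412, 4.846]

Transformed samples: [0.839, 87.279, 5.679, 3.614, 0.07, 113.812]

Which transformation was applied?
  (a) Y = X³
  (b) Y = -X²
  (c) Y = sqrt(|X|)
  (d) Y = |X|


Checking option (a) Y = X³:
  X = 0.943 -> Y = 0.839 ✓
  X = 4.436 -> Y = 87.279 ✓
  X = 1.784 -> Y = 5.679 ✓
All samples match this transformation.

(a) X³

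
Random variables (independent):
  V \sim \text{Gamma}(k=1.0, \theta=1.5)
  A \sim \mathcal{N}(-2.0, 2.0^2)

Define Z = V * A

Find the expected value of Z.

For independent RVs: E[XY] = E[X]*E[Y]
E[V] = 1.5
E[A] = -2
E[Z] = 1.5 * (-2) = -3

-3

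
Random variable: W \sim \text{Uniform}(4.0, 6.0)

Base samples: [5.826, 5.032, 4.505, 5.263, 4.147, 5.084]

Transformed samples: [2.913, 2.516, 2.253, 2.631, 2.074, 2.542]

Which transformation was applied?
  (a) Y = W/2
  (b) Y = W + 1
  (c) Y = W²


Checking option (a) Y = W/2:
  W = 5.826 -> Y = 2.913 ✓
  W = 5.032 -> Y = 2.516 ✓
  W = 4.505 -> Y = 2.253 ✓
All samples match this transformation.

(a) W/2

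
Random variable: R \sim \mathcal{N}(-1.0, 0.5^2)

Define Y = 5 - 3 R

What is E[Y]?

For Y = -3R + 5:
E[Y] = -3 * E[R] + 5
E[R] = -1.0 = -1
E[Y] = -3 * (-1) + 5 = 8

8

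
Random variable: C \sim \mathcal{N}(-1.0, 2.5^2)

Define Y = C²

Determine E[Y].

Using E[X²] = Var(X) + (E[X])²:
E[C] = -1
Var(C) = 2.5^2 = 6.25
E[C²] = 6.25 + (-1)² = 6.25 + 1 = 7.25

7.25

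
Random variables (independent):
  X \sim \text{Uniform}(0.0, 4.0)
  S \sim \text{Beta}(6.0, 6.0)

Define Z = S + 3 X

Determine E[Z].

E[Z] = 3*E[X] + 1*E[S]
E[X] = 2
E[S] = 0.5
E[Z] = 3*2 + 1*0.5 = 6.5

6.5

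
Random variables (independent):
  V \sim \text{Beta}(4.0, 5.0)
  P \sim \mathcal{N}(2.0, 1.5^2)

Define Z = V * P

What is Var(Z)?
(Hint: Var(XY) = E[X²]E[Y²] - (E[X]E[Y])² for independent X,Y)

Var(XY) = E[X²]E[Y²] - (E[X]E[Y])²
E[V] = 0.44444444, Var(V) = 0.024691358
E[P] = 2, Var(P) = 2.25
E[V²] = 0.024691358 + 0.44444444² = 0.22222222
E[P²] = 2.25 + 2² = 6.25
Var(Z) = 0.22222222*6.25 - (0.44444444*2)²
= 1.3888889 - 0.79012346 = 0.59876543

0.59876543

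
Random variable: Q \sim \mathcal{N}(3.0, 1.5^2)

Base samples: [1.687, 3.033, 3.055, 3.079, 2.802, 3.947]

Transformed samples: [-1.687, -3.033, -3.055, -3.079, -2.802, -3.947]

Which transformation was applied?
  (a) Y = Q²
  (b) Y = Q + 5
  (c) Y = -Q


Checking option (c) Y = -Q:
  Q = 1.687 -> Y = -1.687 ✓
  Q = 3.033 -> Y = -3.033 ✓
  Q = 3.055 -> Y = -3.055 ✓
All samples match this transformation.

(c) -Q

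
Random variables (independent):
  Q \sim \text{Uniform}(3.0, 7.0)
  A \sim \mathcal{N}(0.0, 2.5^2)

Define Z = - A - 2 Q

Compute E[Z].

E[Z] = -2*E[Q] - 1*E[A]
E[Q] = 5
E[A] = 0
E[Z] = -2*5 - 1*0 = -10

-10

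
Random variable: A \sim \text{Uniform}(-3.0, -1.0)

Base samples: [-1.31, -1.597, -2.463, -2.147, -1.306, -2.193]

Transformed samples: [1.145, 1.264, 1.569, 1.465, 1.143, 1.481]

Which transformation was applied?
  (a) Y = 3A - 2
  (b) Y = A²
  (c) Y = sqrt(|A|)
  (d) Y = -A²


Checking option (c) Y = sqrt(|A|):
  A = -1.31 -> Y = 1.145 ✓
  A = -1.597 -> Y = 1.264 ✓
  A = -2.463 -> Y = 1.569 ✓
All samples match this transformation.

(c) sqrt(|A|)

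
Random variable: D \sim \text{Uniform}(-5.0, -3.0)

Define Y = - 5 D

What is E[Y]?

For Y = -5D:
E[Y] = -5 * E[D]
E[D] = (-5 - 3)/2 = -4
E[Y] = -5 * (-4) = 20

20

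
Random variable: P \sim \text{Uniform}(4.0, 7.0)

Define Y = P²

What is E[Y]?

E[P²] = Var(P) + (E[P])² = 0.75 + 30.25 = 31

31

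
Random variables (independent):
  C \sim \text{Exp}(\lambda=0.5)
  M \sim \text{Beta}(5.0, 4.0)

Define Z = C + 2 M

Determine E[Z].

E[Z] = 1*E[C] + 2*E[M]
E[C] = 2
E[M] = 0.55555556
E[Z] = 1*2 + 2*0.55555556 = 3.1111111

3.1111111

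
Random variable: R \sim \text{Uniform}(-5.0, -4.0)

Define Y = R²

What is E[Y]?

E[R²] = Var(R) + (E[R])² = 0.083333333 + 20.25 = 20.333333

20.333333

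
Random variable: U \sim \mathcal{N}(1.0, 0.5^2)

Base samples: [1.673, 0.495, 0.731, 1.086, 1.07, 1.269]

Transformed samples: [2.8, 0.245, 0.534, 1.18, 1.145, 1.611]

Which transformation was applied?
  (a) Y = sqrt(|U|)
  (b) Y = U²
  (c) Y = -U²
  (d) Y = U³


Checking option (b) Y = U²:
  U = 1.673 -> Y = 2.8 ✓
  U = 0.495 -> Y = 0.245 ✓
  U = 0.731 -> Y = 0.534 ✓
All samples match this transformation.

(b) U²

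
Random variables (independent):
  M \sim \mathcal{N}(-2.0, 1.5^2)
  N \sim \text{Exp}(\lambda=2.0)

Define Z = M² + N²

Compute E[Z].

E[Z] = E[M²] + E[N²]
E[M²] = Var(M) + E[M]² = 2.25 + 4 = 6.25
E[N²] = Var(N) + E[N]² = 0.25 + 0.25 = 0.5
E[Z] = 6.25 + 0.5 = 6.75

6.75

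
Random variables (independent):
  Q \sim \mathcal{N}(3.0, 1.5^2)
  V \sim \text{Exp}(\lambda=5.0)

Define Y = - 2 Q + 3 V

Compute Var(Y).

For independent RVs: Var(aX + bY) = a²Var(X) + b²Var(Y)
Var(Q) = 2.25
Var(V) = 0.04
Var(Y) = (-2)²*2.25 + 3²*0.04
= 4*2.25 + 9*0.04 = 9.36

9.36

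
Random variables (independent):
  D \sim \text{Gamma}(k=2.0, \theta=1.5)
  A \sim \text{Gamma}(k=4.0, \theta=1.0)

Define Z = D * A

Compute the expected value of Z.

For independent RVs: E[XY] = E[X]*E[Y]
E[D] = 3
E[A] = 4
E[Z] = 3 * 4 = 12

12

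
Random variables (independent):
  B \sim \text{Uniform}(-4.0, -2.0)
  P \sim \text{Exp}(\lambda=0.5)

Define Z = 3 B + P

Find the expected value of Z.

E[Z] = 3*E[B] + 1*E[P]
E[B] = -3
E[P] = 2
E[Z] = 3*(-3) + 1*2 = -7

-7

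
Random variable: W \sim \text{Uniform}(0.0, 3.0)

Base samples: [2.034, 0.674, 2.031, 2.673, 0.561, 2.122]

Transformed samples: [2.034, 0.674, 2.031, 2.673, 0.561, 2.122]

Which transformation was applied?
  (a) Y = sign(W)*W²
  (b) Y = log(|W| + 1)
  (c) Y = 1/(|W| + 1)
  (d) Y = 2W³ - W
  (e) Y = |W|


Checking option (e) Y = |W|:
  W = 2.034 -> Y = 2.034 ✓
  W = 0.674 -> Y = 0.674 ✓
  W = 2.031 -> Y = 2.031 ✓
All samples match this transformation.

(e) |W|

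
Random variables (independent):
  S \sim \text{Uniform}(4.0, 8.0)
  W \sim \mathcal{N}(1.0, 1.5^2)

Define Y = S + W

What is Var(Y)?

For independent RVs: Var(aX + bY) = a²Var(X) + b²Var(Y)
Var(S) = 1.3333333
Var(W) = 2.25
Var(Y) = 1²*1.3333333 + 1²*2.25
= 1*1.3333333 + 1*2.25 = 3.5833333

3.5833333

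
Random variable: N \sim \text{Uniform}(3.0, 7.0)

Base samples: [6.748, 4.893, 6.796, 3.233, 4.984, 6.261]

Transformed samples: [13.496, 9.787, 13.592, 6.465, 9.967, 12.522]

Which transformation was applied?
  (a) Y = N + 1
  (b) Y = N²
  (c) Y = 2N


Checking option (c) Y = 2N:
  N = 6.748 -> Y = 13.496 ✓
  N = 4.893 -> Y = 9.787 ✓
  N = 6.796 -> Y = 13.592 ✓
All samples match this transformation.

(c) 2N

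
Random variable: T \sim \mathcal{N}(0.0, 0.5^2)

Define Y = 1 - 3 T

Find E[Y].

For Y = -3T + 1:
E[Y] = -3 * E[T] + 1
E[T] = 0.0 = 0
E[Y] = -3 * 0 + 1 = 1

1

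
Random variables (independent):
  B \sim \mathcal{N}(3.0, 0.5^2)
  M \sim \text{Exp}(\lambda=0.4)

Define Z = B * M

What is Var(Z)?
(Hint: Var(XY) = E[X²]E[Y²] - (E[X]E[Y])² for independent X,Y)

Var(XY) = E[X²]E[Y²] - (E[X]E[Y])²
E[B] = 3, Var(B) = 0.25
E[M] = 2.5, Var(M) = 6.25
E[B²] = 0.25 + 3² = 9.25
E[M²] = 6.25 + 2.5² = 12.5
Var(Z) = 9.25*12.5 - (3*2.5)²
= 115.625 - 56.25 = 59.375

59.375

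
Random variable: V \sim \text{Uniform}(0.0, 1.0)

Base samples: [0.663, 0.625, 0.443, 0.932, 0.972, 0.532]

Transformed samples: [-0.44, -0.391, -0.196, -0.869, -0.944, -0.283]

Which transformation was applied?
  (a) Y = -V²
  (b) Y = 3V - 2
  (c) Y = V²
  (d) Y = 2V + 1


Checking option (a) Y = -V²:
  V = 0.663 -> Y = -0.44 ✓
  V = 0.625 -> Y = -0.391 ✓
  V = 0.443 -> Y = -0.196 ✓
All samples match this transformation.

(a) -V²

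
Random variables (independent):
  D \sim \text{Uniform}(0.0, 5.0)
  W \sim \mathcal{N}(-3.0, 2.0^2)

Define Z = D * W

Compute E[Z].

For independent RVs: E[XY] = E[X]*E[Y]
E[D] = 2.5
E[W] = -3
E[Z] = 2.5 * (-3) = -7.5

-7.5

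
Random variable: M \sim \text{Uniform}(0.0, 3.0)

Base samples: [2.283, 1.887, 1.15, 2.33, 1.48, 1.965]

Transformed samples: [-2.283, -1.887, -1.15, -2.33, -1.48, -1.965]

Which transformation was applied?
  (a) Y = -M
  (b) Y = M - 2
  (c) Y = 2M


Checking option (a) Y = -M:
  M = 2.283 -> Y = -2.283 ✓
  M = 1.887 -> Y = -1.887 ✓
  M = 1.15 -> Y = -1.15 ✓
All samples match this transformation.

(a) -M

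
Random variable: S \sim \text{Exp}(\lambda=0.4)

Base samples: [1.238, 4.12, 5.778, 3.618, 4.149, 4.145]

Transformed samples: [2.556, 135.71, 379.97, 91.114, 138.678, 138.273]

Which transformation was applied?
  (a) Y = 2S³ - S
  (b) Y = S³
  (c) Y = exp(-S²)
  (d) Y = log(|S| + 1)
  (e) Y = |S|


Checking option (a) Y = 2S³ - S:
  S = 1.238 -> Y = 2.556 ✓
  S = 4.12 -> Y = 135.71 ✓
  S = 5.778 -> Y = 379.97 ✓
All samples match this transformation.

(a) 2S³ - S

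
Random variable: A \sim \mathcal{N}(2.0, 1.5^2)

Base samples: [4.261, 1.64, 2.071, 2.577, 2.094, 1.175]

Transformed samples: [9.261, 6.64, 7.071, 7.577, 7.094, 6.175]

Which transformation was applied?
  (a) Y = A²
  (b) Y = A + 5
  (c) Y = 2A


Checking option (b) Y = A + 5:
  A = 4.261 -> Y = 9.261 ✓
  A = 1.64 -> Y = 6.64 ✓
  A = 2.071 -> Y = 7.071 ✓
All samples match this transformation.

(b) A + 5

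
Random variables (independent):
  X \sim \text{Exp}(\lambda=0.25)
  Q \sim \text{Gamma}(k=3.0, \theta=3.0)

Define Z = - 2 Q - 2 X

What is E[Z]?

E[Z] = -2*E[X] - 2*E[Q]
E[X] = 4
E[Q] = 9
E[Z] = -2*4 - 2*9 = -26

-26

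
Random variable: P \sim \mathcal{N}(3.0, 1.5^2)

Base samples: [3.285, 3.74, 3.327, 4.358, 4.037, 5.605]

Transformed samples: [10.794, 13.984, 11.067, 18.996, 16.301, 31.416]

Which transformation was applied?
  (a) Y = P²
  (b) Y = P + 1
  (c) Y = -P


Checking option (a) Y = P²:
  P = 3.285 -> Y = 10.794 ✓
  P = 3.74 -> Y = 13.984 ✓
  P = 3.327 -> Y = 11.067 ✓
All samples match this transformation.

(a) P²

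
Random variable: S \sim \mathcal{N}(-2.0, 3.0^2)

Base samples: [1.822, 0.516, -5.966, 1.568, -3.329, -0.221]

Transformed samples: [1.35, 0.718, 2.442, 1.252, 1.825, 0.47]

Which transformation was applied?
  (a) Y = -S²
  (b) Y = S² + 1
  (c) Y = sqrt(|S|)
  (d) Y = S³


Checking option (c) Y = sqrt(|S|):
  S = 1.822 -> Y = 1.35 ✓
  S = 0.516 -> Y = 0.718 ✓
  S = -5.966 -> Y = 2.442 ✓
All samples match this transformation.

(c) sqrt(|S|)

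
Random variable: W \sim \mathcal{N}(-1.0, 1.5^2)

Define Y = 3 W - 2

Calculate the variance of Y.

For Y = aW + b: Var(Y) = a² * Var(W)
Var(W) = 1.5^2 = 2.25
Var(Y) = 3² * 2.25 = 9 * 2.25 = 20.25

20.25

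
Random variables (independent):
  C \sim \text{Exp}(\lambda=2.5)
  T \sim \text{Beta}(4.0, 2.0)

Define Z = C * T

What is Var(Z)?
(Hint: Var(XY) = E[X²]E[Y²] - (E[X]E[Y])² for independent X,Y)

Var(XY) = E[X²]E[Y²] - (E[X]E[Y])²
E[C] = 0.4, Var(C) = 0.16
E[T] = 0.66666667, Var(T) = 0.031746032
E[C²] = 0.16 + 0.4² = 0.32
E[T²] = 0.031746032 + 0.66666667² = 0.47619048
Var(Z) = 0.32*0.47619048 - (0.4*0.66666667)²
= 0.15238095 - 0.071111111 = 0.081269841

0.081269841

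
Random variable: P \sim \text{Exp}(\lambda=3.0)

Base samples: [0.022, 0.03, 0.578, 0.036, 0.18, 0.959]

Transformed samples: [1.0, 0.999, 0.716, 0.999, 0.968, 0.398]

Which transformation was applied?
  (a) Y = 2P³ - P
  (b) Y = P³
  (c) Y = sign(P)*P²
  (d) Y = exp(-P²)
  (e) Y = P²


Checking option (d) Y = exp(-P²):
  P = 0.022 -> Y = 1.0 ✓
  P = 0.03 -> Y = 0.999 ✓
  P = 0.578 -> Y = 0.716 ✓
All samples match this transformation.

(d) exp(-P²)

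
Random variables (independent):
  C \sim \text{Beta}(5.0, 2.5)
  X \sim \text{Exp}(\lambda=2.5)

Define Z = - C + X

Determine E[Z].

E[Z] = -1*E[C] + 1*E[X]
E[C] = 0.66666667
E[X] = 0.4
E[Z] = -1*0.66666667 + 1*0.4 = -0.26666667

-0.26666667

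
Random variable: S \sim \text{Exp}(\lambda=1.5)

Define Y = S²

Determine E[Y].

E[S²] = Var(S) + (E[S])² = 0.44444444 + 0.44444444 = 0.88888889

0.88888889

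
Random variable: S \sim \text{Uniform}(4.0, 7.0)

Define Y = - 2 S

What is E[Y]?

For Y = -2S:
E[Y] = -2 * E[S]
E[S] = (4 + 7)/2 = 5.5
E[Y] = -2 * 5.5 = -11

-11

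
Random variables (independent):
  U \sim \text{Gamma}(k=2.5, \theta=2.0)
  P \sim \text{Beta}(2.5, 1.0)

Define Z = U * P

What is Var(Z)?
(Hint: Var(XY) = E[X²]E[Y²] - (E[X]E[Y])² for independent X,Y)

Var(XY) = E[X²]E[Y²] - (E[X]E[Y])²
E[U] = 5, Var(U) = 10
E[P] = 0.71428571, Var(P) = 0.045351474
E[U²] = 10 + 5² = 35
E[P²] = 0.045351474 + 0.71428571² = 0.55555556
Var(Z) = 35*0.55555556 - (5*0.71428571)²
= 19.444444 - 12.755102 = 6.6893424

6.6893424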